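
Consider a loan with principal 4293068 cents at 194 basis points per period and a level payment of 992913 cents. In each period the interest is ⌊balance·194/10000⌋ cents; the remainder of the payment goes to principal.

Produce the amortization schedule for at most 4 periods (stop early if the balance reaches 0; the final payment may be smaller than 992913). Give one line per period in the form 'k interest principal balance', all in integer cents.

1. interest=⌊4293068·194/10000⌋=83285; principal=992913-83285=909628; balance=4293068-909628=3383440
2. interest=⌊3383440·194/10000⌋=65638; principal=992913-65638=927275; balance=3383440-927275=2456165
3. interest=⌊2456165·194/10000⌋=47649; principal=992913-47649=945264; balance=2456165-945264=1510901
4. interest=⌊1510901·194/10000⌋=29311; principal=992913-29311=963602; balance=1510901-963602=547299

1 83285 909628 3383440
2 65638 927275 2456165
3 47649 945264 1510901
4 29311 963602 547299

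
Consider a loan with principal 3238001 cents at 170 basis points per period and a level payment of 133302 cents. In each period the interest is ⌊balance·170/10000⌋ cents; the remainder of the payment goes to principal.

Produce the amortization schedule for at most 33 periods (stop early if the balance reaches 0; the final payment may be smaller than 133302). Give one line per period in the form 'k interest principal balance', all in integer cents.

1. interest=⌊3238001·170/10000⌋=55046; principal=133302-55046=78256; balance=3238001-78256=3159745
2. interest=⌊3159745·170/10000⌋=53715; principal=133302-53715=79587; balance=3159745-79587=3080158
3. interest=⌊3080158·170/10000⌋=52362; principal=133302-52362=80940; balance=3080158-80940=2999218
4. interest=⌊2999218·170/10000⌋=50986; principal=133302-50986=82316; balance=2999218-82316=2916902
5. interest=⌊2916902·170/10000⌋=49587; principal=133302-49587=83715; balance=2916902-83715=2833187
6. interest=⌊2833187·170/10000⌋=48164; principal=133302-48164=85138; balance=2833187-85138=2748049
7. interest=⌊2748049·170/10000⌋=46716; principal=133302-46716=86586; balance=2748049-86586=2661463
8. interest=⌊2661463·170/10000⌋=45244; principal=133302-45244=88058; balance=2661463-88058=2573405
9. interest=⌊2573405·170/10000⌋=43747; principal=133302-43747=89555; balance=2573405-89555=2483850
10. interest=⌊2483850·170/10000⌋=42225; principal=133302-42225=91077; balance=2483850-91077=2392773
11. interest=⌊2392773·170/10000⌋=40677; principal=133302-40677=92625; balance=2392773-92625=2300148
12. interest=⌊2300148·170/10000⌋=39102; principal=133302-39102=94200; balance=2300148-94200=2205948
13. interest=⌊2205948·170/10000⌋=37501; principal=133302-37501=95801; balance=2205948-95801=2110147
14. interest=⌊2110147·170/10000⌋=35872; principal=133302-35872=97430; balance=2110147-97430=2012717
15. interest=⌊2012717·170/10000⌋=34216; principal=133302-34216=99086; balance=2012717-99086=1913631
16. interest=⌊1913631·170/10000⌋=32531; principal=133302-32531=100771; balance=1913631-100771=1812860
17. interest=⌊1812860·170/10000⌋=30818; principal=133302-30818=102484; balance=1812860-102484=1710376
18. interest=⌊1710376·170/10000⌋=29076; principal=133302-29076=104226; balance=1710376-104226=1606150
19. interest=⌊1606150·170/10000⌋=27304; principal=133302-27304=105998; balance=1606150-105998=1500152
20. interest=⌊1500152·170/10000⌋=25502; principal=133302-25502=107800; balance=1500152-107800=1392352
21. interest=⌊1392352·170/10000⌋=23669; principal=133302-23669=109633; balance=1392352-109633=1282719
22. interest=⌊1282719·170/10000⌋=21806; principal=133302-21806=111496; balance=1282719-111496=1171223
23. interest=⌊1171223·170/10000⌋=19910; principal=133302-19910=113392; balance=1171223-113392=1057831
24. interest=⌊1057831·170/10000⌋=17983; principal=133302-17983=115319; balance=1057831-115319=942512
25. interest=⌊942512·170/10000⌋=16022; principal=133302-16022=117280; balance=942512-117280=825232
26. interest=⌊825232·170/10000⌋=14028; principal=133302-14028=119274; balance=825232-119274=705958
27. interest=⌊705958·170/10000⌋=12001; principal=133302-12001=121301; balance=705958-121301=584657
28. interest=⌊584657·170/10000⌋=9939; principal=133302-9939=123363; balance=584657-123363=461294
29. interest=⌊461294·170/10000⌋=7841; principal=133302-7841=125461; balance=461294-125461=335833
30. interest=⌊335833·170/10000⌋=5709; principal=133302-5709=127593; balance=335833-127593=208240
31. interest=⌊208240·170/10000⌋=3540; principal=133302-3540=129762; balance=208240-129762=78478
32. interest=⌊78478·170/10000⌋=1334; principal=min(133302-1334,78478)=78478; balance=78478-78478=0

1 55046 78256 3159745
2 53715 79587 3080158
3 52362 80940 2999218
4 50986 82316 2916902
5 49587 83715 2833187
6 48164 85138 2748049
7 46716 86586 2661463
8 45244 88058 2573405
9 43747 89555 2483850
10 42225 91077 2392773
11 40677 92625 2300148
12 39102 94200 2205948
13 37501 95801 2110147
14 35872 97430 2012717
15 34216 99086 1913631
16 32531 100771 1812860
17 30818 102484 1710376
18 29076 104226 1606150
19 27304 105998 1500152
20 25502 107800 1392352
21 23669 109633 1282719
22 21806 111496 1171223
23 19910 113392 1057831
24 17983 115319 942512
25 16022 117280 825232
26 14028 119274 705958
27 12001 121301 584657
28 9939 123363 461294
29 7841 125461 335833
30 5709 127593 208240
31 3540 129762 78478
32 1334 78478 0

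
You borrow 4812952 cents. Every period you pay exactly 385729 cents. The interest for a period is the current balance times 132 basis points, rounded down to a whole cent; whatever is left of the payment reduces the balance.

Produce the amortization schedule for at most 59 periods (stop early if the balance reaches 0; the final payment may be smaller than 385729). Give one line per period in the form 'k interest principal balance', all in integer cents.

1 63530 322199 4490753
2 59277 326452 4164301
3 54968 330761 3833540
4 50602 335127 3498413
5 46179 339550 3158863
6 41696 344033 2814830
7 37155 348574 2466256
8 32554 353175 2113081
9 27892 357837 1755244
10 23169 362560 1392684
11 18383 367346 1025338
12 13534 372195 653143
13 8621 377108 276035
14 3643 276035 0

1. interest=⌊4812952·132/10000⌋=63530; principal=385729-63530=322199; balance=4812952-322199=4490753
2. interest=⌊4490753·132/10000⌋=59277; principal=385729-59277=326452; balance=4490753-326452=4164301
3. interest=⌊4164301·132/10000⌋=54968; principal=385729-54968=330761; balance=4164301-330761=3833540
4. interest=⌊3833540·132/10000⌋=50602; principal=385729-50602=335127; balance=3833540-335127=3498413
5. interest=⌊3498413·132/10000⌋=46179; principal=385729-46179=339550; balance=3498413-339550=3158863
6. interest=⌊3158863·132/10000⌋=41696; principal=385729-41696=344033; balance=3158863-344033=2814830
7. interest=⌊2814830·132/10000⌋=37155; principal=385729-37155=348574; balance=2814830-348574=2466256
8. interest=⌊2466256·132/10000⌋=32554; principal=385729-32554=353175; balance=2466256-353175=2113081
9. interest=⌊2113081·132/10000⌋=27892; principal=385729-27892=357837; balance=2113081-357837=1755244
10. interest=⌊1755244·132/10000⌋=23169; principal=385729-23169=362560; balance=1755244-362560=1392684
11. interest=⌊1392684·132/10000⌋=18383; principal=385729-18383=367346; balance=1392684-367346=1025338
12. interest=⌊1025338·132/10000⌋=13534; principal=385729-13534=372195; balance=1025338-372195=653143
13. interest=⌊653143·132/10000⌋=8621; principal=385729-8621=377108; balance=653143-377108=276035
14. interest=⌊276035·132/10000⌋=3643; principal=min(385729-3643,276035)=276035; balance=276035-276035=0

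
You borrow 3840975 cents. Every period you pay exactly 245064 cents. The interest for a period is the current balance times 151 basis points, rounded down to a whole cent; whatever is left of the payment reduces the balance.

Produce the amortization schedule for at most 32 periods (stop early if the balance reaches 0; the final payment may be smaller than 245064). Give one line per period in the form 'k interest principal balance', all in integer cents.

1. interest=⌊3840975·151/10000⌋=57998; principal=245064-57998=187066; balance=3840975-187066=3653909
2. interest=⌊3653909·151/10000⌋=55174; principal=245064-55174=189890; balance=3653909-189890=3464019
3. interest=⌊3464019·151/10000⌋=52306; principal=245064-52306=192758; balance=3464019-192758=3271261
4. interest=⌊3271261·151/10000⌋=49396; principal=245064-49396=195668; balance=3271261-195668=3075593
5. interest=⌊3075593·151/10000⌋=46441; principal=245064-46441=198623; balance=3075593-198623=2876970
6. interest=⌊2876970·151/10000⌋=43442; principal=245064-43442=201622; balance=2876970-201622=2675348
7. interest=⌊2675348·151/10000⌋=40397; principal=245064-40397=204667; balance=2675348-204667=2470681
8. interest=⌊2470681·151/10000⌋=37307; principal=245064-37307=207757; balance=2470681-207757=2262924
9. interest=⌊2262924·151/10000⌋=34170; principal=245064-34170=210894; balance=2262924-210894=2052030
10. interest=⌊2052030·151/10000⌋=30985; principal=245064-30985=214079; balance=2052030-214079=1837951
11. interest=⌊1837951·151/10000⌋=27753; principal=245064-27753=217311; balance=1837951-217311=1620640
12. interest=⌊1620640·151/10000⌋=24471; principal=245064-24471=220593; balance=1620640-220593=1400047
13. interest=⌊1400047·151/10000⌋=21140; principal=245064-21140=223924; balance=1400047-223924=1176123
14. interest=⌊1176123·151/10000⌋=17759; principal=245064-17759=227305; balance=1176123-227305=948818
15. interest=⌊948818·151/10000⌋=14327; principal=245064-14327=230737; balance=948818-230737=718081
16. interest=⌊718081·151/10000⌋=10843; principal=245064-10843=234221; balance=718081-234221=483860
17. interest=⌊483860·151/10000⌋=7306; principal=245064-7306=237758; balance=483860-237758=246102
18. interest=⌊246102·151/10000⌋=3716; principal=245064-3716=241348; balance=246102-241348=4754
19. interest=⌊4754·151/10000⌋=71; principal=min(245064-71,4754)=4754; balance=4754-4754=0

1 57998 187066 3653909
2 55174 189890 3464019
3 52306 192758 3271261
4 49396 195668 3075593
5 46441 198623 2876970
6 43442 201622 2675348
7 40397 204667 2470681
8 37307 207757 2262924
9 34170 210894 2052030
10 30985 214079 1837951
11 27753 217311 1620640
12 24471 220593 1400047
13 21140 223924 1176123
14 17759 227305 948818
15 14327 230737 718081
16 10843 234221 483860
17 7306 237758 246102
18 3716 241348 4754
19 71 4754 0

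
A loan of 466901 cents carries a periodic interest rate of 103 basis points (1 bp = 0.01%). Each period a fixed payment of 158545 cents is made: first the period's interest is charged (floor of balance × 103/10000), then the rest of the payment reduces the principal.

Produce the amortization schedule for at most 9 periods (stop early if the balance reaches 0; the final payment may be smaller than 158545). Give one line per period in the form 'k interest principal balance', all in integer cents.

1 4809 153736 313165
2 3225 155320 157845
3 1625 156920 925
4 9 925 0

1. interest=⌊466901·103/10000⌋=4809; principal=158545-4809=153736; balance=466901-153736=313165
2. interest=⌊313165·103/10000⌋=3225; principal=158545-3225=155320; balance=313165-155320=157845
3. interest=⌊157845·103/10000⌋=1625; principal=158545-1625=156920; balance=157845-156920=925
4. interest=⌊925·103/10000⌋=9; principal=min(158545-9,925)=925; balance=925-925=0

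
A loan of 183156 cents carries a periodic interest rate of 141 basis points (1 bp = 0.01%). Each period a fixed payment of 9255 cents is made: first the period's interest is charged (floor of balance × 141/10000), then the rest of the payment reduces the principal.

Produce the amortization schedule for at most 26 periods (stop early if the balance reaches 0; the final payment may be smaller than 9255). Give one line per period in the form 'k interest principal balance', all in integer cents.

1 2582 6673 176483
2 2488 6767 169716
3 2392 6863 162853
4 2296 6959 155894
5 2198 7057 148837
6 2098 7157 141680
7 1997 7258 134422
8 1895 7360 127062
9 1791 7464 119598
10 1686 7569 112029
11 1579 7676 104353
12 1471 7784 96569
13 1361 7894 88675
14 1250 8005 80670
15 1137 8118 72552
16 1022 8233 64319
17 906 8349 55970
18 789 8466 47504
19 669 8586 38918
20 548 8707 30211
21 425 8830 21381
22 301 8954 12427
23 175 9080 3347
24 47 3347 0

1. interest=⌊183156·141/10000⌋=2582; principal=9255-2582=6673; balance=183156-6673=176483
2. interest=⌊176483·141/10000⌋=2488; principal=9255-2488=6767; balance=176483-6767=169716
3. interest=⌊169716·141/10000⌋=2392; principal=9255-2392=6863; balance=169716-6863=162853
4. interest=⌊162853·141/10000⌋=2296; principal=9255-2296=6959; balance=162853-6959=155894
5. interest=⌊155894·141/10000⌋=2198; principal=9255-2198=7057; balance=155894-7057=148837
6. interest=⌊148837·141/10000⌋=2098; principal=9255-2098=7157; balance=148837-7157=141680
7. interest=⌊141680·141/10000⌋=1997; principal=9255-1997=7258; balance=141680-7258=134422
8. interest=⌊134422·141/10000⌋=1895; principal=9255-1895=7360; balance=134422-7360=127062
9. interest=⌊127062·141/10000⌋=1791; principal=9255-1791=7464; balance=127062-7464=119598
10. interest=⌊119598·141/10000⌋=1686; principal=9255-1686=7569; balance=119598-7569=112029
11. interest=⌊112029·141/10000⌋=1579; principal=9255-1579=7676; balance=112029-7676=104353
12. interest=⌊104353·141/10000⌋=1471; principal=9255-1471=7784; balance=104353-7784=96569
13. interest=⌊96569·141/10000⌋=1361; principal=9255-1361=7894; balance=96569-7894=88675
14. interest=⌊88675·141/10000⌋=1250; principal=9255-1250=8005; balance=88675-8005=80670
15. interest=⌊80670·141/10000⌋=1137; principal=9255-1137=8118; balance=80670-8118=72552
16. interest=⌊72552·141/10000⌋=1022; principal=9255-1022=8233; balance=72552-8233=64319
17. interest=⌊64319·141/10000⌋=906; principal=9255-906=8349; balance=64319-8349=55970
18. interest=⌊55970·141/10000⌋=789; principal=9255-789=8466; balance=55970-8466=47504
19. interest=⌊47504·141/10000⌋=669; principal=9255-669=8586; balance=47504-8586=38918
20. interest=⌊38918·141/10000⌋=548; principal=9255-548=8707; balance=38918-8707=30211
21. interest=⌊30211·141/10000⌋=425; principal=9255-425=8830; balance=30211-8830=21381
22. interest=⌊21381·141/10000⌋=301; principal=9255-301=8954; balance=21381-8954=12427
23. interest=⌊12427·141/10000⌋=175; principal=9255-175=9080; balance=12427-9080=3347
24. interest=⌊3347·141/10000⌋=47; principal=min(9255-47,3347)=3347; balance=3347-3347=0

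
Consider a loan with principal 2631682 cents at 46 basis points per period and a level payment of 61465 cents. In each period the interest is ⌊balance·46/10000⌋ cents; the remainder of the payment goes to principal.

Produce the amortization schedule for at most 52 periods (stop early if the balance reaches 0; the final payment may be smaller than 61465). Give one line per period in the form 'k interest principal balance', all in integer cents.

1 12105 49360 2582322
2 11878 49587 2532735
3 11650 49815 2482920
4 11421 50044 2432876
5 11191 50274 2382602
6 10959 50506 2332096
7 10727 50738 2281358
8 10494 50971 2230387
9 10259 51206 2179181
10 10024 51441 2127740
11 9787 51678 2076062
12 9549 51916 2024146
13 9311 52154 1971992
14 9071 52394 1919598
15 8830 52635 1866963
16 8588 52877 1814086
17 8344 53121 1760965
18 8100 53365 1707600
19 7854 53611 1653989
20 7608 53857 1600132
21 7360 54105 1546027
22 7111 54354 1491673
23 6861 54604 1437069
24 6610 54855 1382214
25 6358 55107 1327107
26 6104 55361 1271746
27 5850 55615 1216131
28 5594 55871 1160260
29 5337 56128 1104132
30 5079 56386 1047746
31 4819 56646 991100
32 4559 56906 934194
33 4297 57168 877026
34 4034 57431 819595
35 3770 57695 761900
36 3504 57961 703939
37 3238 58227 645712
38 2970 58495 587217
39 2701 58764 528453
40 2430 59035 469418
41 2159 59306 410112
42 1886 59579 350533
43 1612 59853 290680
44 1337 60128 230552
45 1060 60405 170147
46 782 60683 109464
47 503 60962 48502
48 223 48502 0

1. interest=⌊2631682·46/10000⌋=12105; principal=61465-12105=49360; balance=2631682-49360=2582322
2. interest=⌊2582322·46/10000⌋=11878; principal=61465-11878=49587; balance=2582322-49587=2532735
3. interest=⌊2532735·46/10000⌋=11650; principal=61465-11650=49815; balance=2532735-49815=2482920
4. interest=⌊2482920·46/10000⌋=11421; principal=61465-11421=50044; balance=2482920-50044=2432876
5. interest=⌊2432876·46/10000⌋=11191; principal=61465-11191=50274; balance=2432876-50274=2382602
6. interest=⌊2382602·46/10000⌋=10959; principal=61465-10959=50506; balance=2382602-50506=2332096
7. interest=⌊2332096·46/10000⌋=10727; principal=61465-10727=50738; balance=2332096-50738=2281358
8. interest=⌊2281358·46/10000⌋=10494; principal=61465-10494=50971; balance=2281358-50971=2230387
9. interest=⌊2230387·46/10000⌋=10259; principal=61465-10259=51206; balance=2230387-51206=2179181
10. interest=⌊2179181·46/10000⌋=10024; principal=61465-10024=51441; balance=2179181-51441=2127740
11. interest=⌊2127740·46/10000⌋=9787; principal=61465-9787=51678; balance=2127740-51678=2076062
12. interest=⌊2076062·46/10000⌋=9549; principal=61465-9549=51916; balance=2076062-51916=2024146
13. interest=⌊2024146·46/10000⌋=9311; principal=61465-9311=52154; balance=2024146-52154=1971992
14. interest=⌊1971992·46/10000⌋=9071; principal=61465-9071=52394; balance=1971992-52394=1919598
15. interest=⌊1919598·46/10000⌋=8830; principal=61465-8830=52635; balance=1919598-52635=1866963
16. interest=⌊1866963·46/10000⌋=8588; principal=61465-8588=52877; balance=1866963-52877=1814086
17. interest=⌊1814086·46/10000⌋=8344; principal=61465-8344=53121; balance=1814086-53121=1760965
18. interest=⌊1760965·46/10000⌋=8100; principal=61465-8100=53365; balance=1760965-53365=1707600
19. interest=⌊1707600·46/10000⌋=7854; principal=61465-7854=53611; balance=1707600-53611=1653989
20. interest=⌊1653989·46/10000⌋=7608; principal=61465-7608=53857; balance=1653989-53857=1600132
21. interest=⌊1600132·46/10000⌋=7360; principal=61465-7360=54105; balance=1600132-54105=1546027
22. interest=⌊1546027·46/10000⌋=7111; principal=61465-7111=54354; balance=1546027-54354=1491673
23. interest=⌊1491673·46/10000⌋=6861; principal=61465-6861=54604; balance=1491673-54604=1437069
24. interest=⌊1437069·46/10000⌋=6610; principal=61465-6610=54855; balance=1437069-54855=1382214
25. interest=⌊1382214·46/10000⌋=6358; principal=61465-6358=55107; balance=1382214-55107=1327107
26. interest=⌊1327107·46/10000⌋=6104; principal=61465-6104=55361; balance=1327107-55361=1271746
27. interest=⌊1271746·46/10000⌋=5850; principal=61465-5850=55615; balance=1271746-55615=1216131
28. interest=⌊1216131·46/10000⌋=5594; principal=61465-5594=55871; balance=1216131-55871=1160260
29. interest=⌊1160260·46/10000⌋=5337; principal=61465-5337=56128; balance=1160260-56128=1104132
30. interest=⌊1104132·46/10000⌋=5079; principal=61465-5079=56386; balance=1104132-56386=1047746
31. interest=⌊1047746·46/10000⌋=4819; principal=61465-4819=56646; balance=1047746-56646=991100
32. interest=⌊991100·46/10000⌋=4559; principal=61465-4559=56906; balance=991100-56906=934194
33. interest=⌊934194·46/10000⌋=4297; principal=61465-4297=57168; balance=934194-57168=877026
34. interest=⌊877026·46/10000⌋=4034; principal=61465-4034=57431; balance=877026-57431=819595
35. interest=⌊819595·46/10000⌋=3770; principal=61465-3770=57695; balance=819595-57695=761900
36. interest=⌊761900·46/10000⌋=3504; principal=61465-3504=57961; balance=761900-57961=703939
37. interest=⌊703939·46/10000⌋=3238; principal=61465-3238=58227; balance=703939-58227=645712
38. interest=⌊645712·46/10000⌋=2970; principal=61465-2970=58495; balance=645712-58495=587217
39. interest=⌊587217·46/10000⌋=2701; principal=61465-2701=58764; balance=587217-58764=528453
40. interest=⌊528453·46/10000⌋=2430; principal=61465-2430=59035; balance=528453-59035=469418
41. interest=⌊469418·46/10000⌋=2159; principal=61465-2159=59306; balance=469418-59306=410112
42. interest=⌊410112·46/10000⌋=1886; principal=61465-1886=59579; balance=410112-59579=350533
43. interest=⌊350533·46/10000⌋=1612; principal=61465-1612=59853; balance=350533-59853=290680
44. interest=⌊290680·46/10000⌋=1337; principal=61465-1337=60128; balance=290680-60128=230552
45. interest=⌊230552·46/10000⌋=1060; principal=61465-1060=60405; balance=230552-60405=170147
46. interest=⌊170147·46/10000⌋=782; principal=61465-782=60683; balance=170147-60683=109464
47. interest=⌊109464·46/10000⌋=503; principal=61465-503=60962; balance=109464-60962=48502
48. interest=⌊48502·46/10000⌋=223; principal=min(61465-223,48502)=48502; balance=48502-48502=0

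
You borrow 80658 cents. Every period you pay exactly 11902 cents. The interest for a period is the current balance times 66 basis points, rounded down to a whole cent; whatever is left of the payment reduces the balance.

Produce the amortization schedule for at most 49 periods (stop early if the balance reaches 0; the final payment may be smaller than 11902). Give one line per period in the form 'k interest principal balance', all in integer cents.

1. interest=⌊80658·66/10000⌋=532; principal=11902-532=11370; balance=80658-11370=69288
2. interest=⌊69288·66/10000⌋=457; principal=11902-457=11445; balance=69288-11445=57843
3. interest=⌊57843·66/10000⌋=381; principal=11902-381=11521; balance=57843-11521=46322
4. interest=⌊46322·66/10000⌋=305; principal=11902-305=11597; balance=46322-11597=34725
5. interest=⌊34725·66/10000⌋=229; principal=11902-229=11673; balance=34725-11673=23052
6. interest=⌊23052·66/10000⌋=152; principal=11902-152=11750; balance=23052-11750=11302
7. interest=⌊11302·66/10000⌋=74; principal=min(11902-74,11302)=11302; balance=11302-11302=0

1 532 11370 69288
2 457 11445 57843
3 381 11521 46322
4 305 11597 34725
5 229 11673 23052
6 152 11750 11302
7 74 11302 0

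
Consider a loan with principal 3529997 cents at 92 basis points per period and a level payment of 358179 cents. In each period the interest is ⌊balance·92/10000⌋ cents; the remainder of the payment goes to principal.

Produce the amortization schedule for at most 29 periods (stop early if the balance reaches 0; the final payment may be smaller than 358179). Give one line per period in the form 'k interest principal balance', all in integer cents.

1 32475 325704 3204293
2 29479 328700 2875593
3 26455 331724 2543869
4 23403 334776 2209093
5 20323 337856 1871237
6 17215 340964 1530273
7 14078 344101 1186172
8 10912 347267 838905
9 7717 350462 488443
10 4493 353686 134757
11 1239 134757 0

1. interest=⌊3529997·92/10000⌋=32475; principal=358179-32475=325704; balance=3529997-325704=3204293
2. interest=⌊3204293·92/10000⌋=29479; principal=358179-29479=328700; balance=3204293-328700=2875593
3. interest=⌊2875593·92/10000⌋=26455; principal=358179-26455=331724; balance=2875593-331724=2543869
4. interest=⌊2543869·92/10000⌋=23403; principal=358179-23403=334776; balance=2543869-334776=2209093
5. interest=⌊2209093·92/10000⌋=20323; principal=358179-20323=337856; balance=2209093-337856=1871237
6. interest=⌊1871237·92/10000⌋=17215; principal=358179-17215=340964; balance=1871237-340964=1530273
7. interest=⌊1530273·92/10000⌋=14078; principal=358179-14078=344101; balance=1530273-344101=1186172
8. interest=⌊1186172·92/10000⌋=10912; principal=358179-10912=347267; balance=1186172-347267=838905
9. interest=⌊838905·92/10000⌋=7717; principal=358179-7717=350462; balance=838905-350462=488443
10. interest=⌊488443·92/10000⌋=4493; principal=358179-4493=353686; balance=488443-353686=134757
11. interest=⌊134757·92/10000⌋=1239; principal=min(358179-1239,134757)=134757; balance=134757-134757=0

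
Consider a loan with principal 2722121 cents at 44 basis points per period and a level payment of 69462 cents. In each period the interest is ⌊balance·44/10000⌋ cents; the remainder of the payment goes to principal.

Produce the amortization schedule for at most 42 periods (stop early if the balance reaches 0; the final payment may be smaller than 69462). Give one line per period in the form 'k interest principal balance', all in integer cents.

1. interest=⌊2722121·44/10000⌋=11977; principal=69462-11977=57485; balance=2722121-57485=2664636
2. interest=⌊2664636·44/10000⌋=11724; principal=69462-11724=57738; balance=2664636-57738=2606898
3. interest=⌊2606898·44/10000⌋=11470; principal=69462-11470=57992; balance=2606898-57992=2548906
4. interest=⌊2548906·44/10000⌋=11215; principal=69462-11215=58247; balance=2548906-58247=2490659
5. interest=⌊2490659·44/10000⌋=10958; principal=69462-10958=58504; balance=2490659-58504=2432155
6. interest=⌊2432155·44/10000⌋=10701; principal=69462-10701=58761; balance=2432155-58761=2373394
7. interest=⌊2373394·44/10000⌋=10442; principal=69462-10442=59020; balance=2373394-59020=2314374
8. interest=⌊2314374·44/10000⌋=10183; principal=69462-10183=59279; balance=2314374-59279=2255095
9. interest=⌊2255095·44/10000⌋=9922; principal=69462-9922=59540; balance=2255095-59540=2195555
10. interest=⌊2195555·44/10000⌋=9660; principal=69462-9660=59802; balance=2195555-59802=2135753
11. interest=⌊2135753·44/10000⌋=9397; principal=69462-9397=60065; balance=2135753-60065=2075688
12. interest=⌊2075688·44/10000⌋=9133; principal=69462-9133=60329; balance=2075688-60329=2015359
13. interest=⌊2015359·44/10000⌋=8867; principal=69462-8867=60595; balance=2015359-60595=1954764
14. interest=⌊1954764·44/10000⌋=8600; principal=69462-8600=60862; balance=1954764-60862=1893902
15. interest=⌊1893902·44/10000⌋=8333; principal=69462-8333=61129; balance=1893902-61129=1832773
16. interest=⌊1832773·44/10000⌋=8064; principal=69462-8064=61398; balance=1832773-61398=1771375
17. interest=⌊1771375·44/10000⌋=7794; principal=69462-7794=61668; balance=1771375-61668=1709707
18. interest=⌊1709707·44/10000⌋=7522; principal=69462-7522=61940; balance=1709707-61940=1647767
19. interest=⌊1647767·44/10000⌋=7250; principal=69462-7250=62212; balance=1647767-62212=1585555
20. interest=⌊1585555·44/10000⌋=6976; principal=69462-6976=62486; balance=1585555-62486=1523069
21. interest=⌊1523069·44/10000⌋=6701; principal=69462-6701=62761; balance=1523069-62761=1460308
22. interest=⌊1460308·44/10000⌋=6425; principal=69462-6425=63037; balance=1460308-63037=1397271
23. interest=⌊1397271·44/10000⌋=6147; principal=69462-6147=63315; balance=1397271-63315=1333956
24. interest=⌊1333956·44/10000⌋=5869; principal=69462-5869=63593; balance=1333956-63593=1270363
25. interest=⌊1270363·44/10000⌋=5589; principal=69462-5589=63873; balance=1270363-63873=1206490
26. interest=⌊1206490·44/10000⌋=5308; principal=69462-5308=64154; balance=1206490-64154=1142336
27. interest=⌊1142336·44/10000⌋=5026; principal=69462-5026=64436; balance=1142336-64436=1077900
28. interest=⌊1077900·44/10000⌋=4742; principal=69462-4742=64720; balance=1077900-64720=1013180
29. interest=⌊1013180·44/10000⌋=4457; principal=69462-4457=65005; balance=1013180-65005=948175
30. interest=⌊948175·44/10000⌋=4171; principal=69462-4171=65291; balance=948175-65291=882884
31. interest=⌊882884·44/10000⌋=3884; principal=69462-3884=65578; balance=882884-65578=817306
32. interest=⌊817306·44/10000⌋=3596; principal=69462-3596=65866; balance=817306-65866=751440
33. interest=⌊751440·44/10000⌋=3306; principal=69462-3306=66156; balance=751440-66156=685284
34. interest=⌊685284·44/10000⌋=3015; principal=69462-3015=66447; balance=685284-66447=618837
35. interest=⌊618837·44/10000⌋=2722; principal=69462-2722=66740; balance=618837-66740=552097
36. interest=⌊552097·44/10000⌋=2429; principal=69462-2429=67033; balance=552097-67033=485064
37. interest=⌊485064·44/10000⌋=2134; principal=69462-2134=67328; balance=485064-67328=417736
38. interest=⌊417736·44/10000⌋=1838; principal=69462-1838=67624; balance=417736-67624=350112
39. interest=⌊350112·44/10000⌋=1540; principal=69462-1540=67922; balance=350112-67922=282190
40. interest=⌊282190·44/10000⌋=1241; principal=69462-1241=68221; balance=282190-68221=213969
41. interest=⌊213969·44/10000⌋=941; principal=69462-941=68521; balance=213969-68521=145448
42. interest=⌊145448·44/10000⌋=639; principal=69462-639=68823; balance=145448-68823=76625

1 11977 57485 2664636
2 11724 57738 2606898
3 11470 57992 2548906
4 11215 58247 2490659
5 10958 58504 2432155
6 10701 58761 2373394
7 10442 59020 2314374
8 10183 59279 2255095
9 9922 59540 2195555
10 9660 59802 2135753
11 9397 60065 2075688
12 9133 60329 2015359
13 8867 60595 1954764
14 8600 60862 1893902
15 8333 61129 1832773
16 8064 61398 1771375
17 7794 61668 1709707
18 7522 61940 1647767
19 7250 62212 1585555
20 6976 62486 1523069
21 6701 62761 1460308
22 6425 63037 1397271
23 6147 63315 1333956
24 5869 63593 1270363
25 5589 63873 1206490
26 5308 64154 1142336
27 5026 64436 1077900
28 4742 64720 1013180
29 4457 65005 948175
30 4171 65291 882884
31 3884 65578 817306
32 3596 65866 751440
33 3306 66156 685284
34 3015 66447 618837
35 2722 66740 552097
36 2429 67033 485064
37 2134 67328 417736
38 1838 67624 350112
39 1540 67922 282190
40 1241 68221 213969
41 941 68521 145448
42 639 68823 76625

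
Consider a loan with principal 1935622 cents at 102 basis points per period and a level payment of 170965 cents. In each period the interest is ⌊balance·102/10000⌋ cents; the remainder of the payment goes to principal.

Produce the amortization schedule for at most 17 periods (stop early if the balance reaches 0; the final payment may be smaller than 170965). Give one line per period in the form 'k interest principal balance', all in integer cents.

1 19743 151222 1784400
2 18200 152765 1631635
3 16642 154323 1477312
4 15068 155897 1321415
5 13478 157487 1163928
6 11872 159093 1004835
7 10249 160716 844119
8 8610 162355 681764
9 6953 164012 517752
10 5281 165684 352068
11 3591 167374 184694
12 1883 169082 15612
13 159 15612 0

1. interest=⌊1935622·102/10000⌋=19743; principal=170965-19743=151222; balance=1935622-151222=1784400
2. interest=⌊1784400·102/10000⌋=18200; principal=170965-18200=152765; balance=1784400-152765=1631635
3. interest=⌊1631635·102/10000⌋=16642; principal=170965-16642=154323; balance=1631635-154323=1477312
4. interest=⌊1477312·102/10000⌋=15068; principal=170965-15068=155897; balance=1477312-155897=1321415
5. interest=⌊1321415·102/10000⌋=13478; principal=170965-13478=157487; balance=1321415-157487=1163928
6. interest=⌊1163928·102/10000⌋=11872; principal=170965-11872=159093; balance=1163928-159093=1004835
7. interest=⌊1004835·102/10000⌋=10249; principal=170965-10249=160716; balance=1004835-160716=844119
8. interest=⌊844119·102/10000⌋=8610; principal=170965-8610=162355; balance=844119-162355=681764
9. interest=⌊681764·102/10000⌋=6953; principal=170965-6953=164012; balance=681764-164012=517752
10. interest=⌊517752·102/10000⌋=5281; principal=170965-5281=165684; balance=517752-165684=352068
11. interest=⌊352068·102/10000⌋=3591; principal=170965-3591=167374; balance=352068-167374=184694
12. interest=⌊184694·102/10000⌋=1883; principal=170965-1883=169082; balance=184694-169082=15612
13. interest=⌊15612·102/10000⌋=159; principal=min(170965-159,15612)=15612; balance=15612-15612=0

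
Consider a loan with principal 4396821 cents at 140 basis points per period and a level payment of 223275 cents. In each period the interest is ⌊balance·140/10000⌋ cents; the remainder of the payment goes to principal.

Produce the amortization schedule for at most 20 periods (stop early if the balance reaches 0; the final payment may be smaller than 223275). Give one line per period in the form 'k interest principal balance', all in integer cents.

1 61555 161720 4235101
2 59291 163984 4071117
3 56995 166280 3904837
4 54667 168608 3736229
5 52307 170968 3565261
6 49913 173362 3391899
7 47486 175789 3216110
8 45025 178250 3037860
9 42530 180745 2857115
10 39999 183276 2673839
11 37433 185842 2487997
12 34831 188444 2299553
13 32193 191082 2108471
14 29518 193757 1914714
15 26805 196470 1718244
16 24055 199220 1519024
17 21266 202009 1317015
18 18438 204837 1112178
19 15570 207705 904473
20 12662 210613 693860

1. interest=⌊4396821·140/10000⌋=61555; principal=223275-61555=161720; balance=4396821-161720=4235101
2. interest=⌊4235101·140/10000⌋=59291; principal=223275-59291=163984; balance=4235101-163984=4071117
3. interest=⌊4071117·140/10000⌋=56995; principal=223275-56995=166280; balance=4071117-166280=3904837
4. interest=⌊3904837·140/10000⌋=54667; principal=223275-54667=168608; balance=3904837-168608=3736229
5. interest=⌊3736229·140/10000⌋=52307; principal=223275-52307=170968; balance=3736229-170968=3565261
6. interest=⌊3565261·140/10000⌋=49913; principal=223275-49913=173362; balance=3565261-173362=3391899
7. interest=⌊3391899·140/10000⌋=47486; principal=223275-47486=175789; balance=3391899-175789=3216110
8. interest=⌊3216110·140/10000⌋=45025; principal=223275-45025=178250; balance=3216110-178250=3037860
9. interest=⌊3037860·140/10000⌋=42530; principal=223275-42530=180745; balance=3037860-180745=2857115
10. interest=⌊2857115·140/10000⌋=39999; principal=223275-39999=183276; balance=2857115-183276=2673839
11. interest=⌊2673839·140/10000⌋=37433; principal=223275-37433=185842; balance=2673839-185842=2487997
12. interest=⌊2487997·140/10000⌋=34831; principal=223275-34831=188444; balance=2487997-188444=2299553
13. interest=⌊2299553·140/10000⌋=32193; principal=223275-32193=191082; balance=2299553-191082=2108471
14. interest=⌊2108471·140/10000⌋=29518; principal=223275-29518=193757; balance=2108471-193757=1914714
15. interest=⌊1914714·140/10000⌋=26805; principal=223275-26805=196470; balance=1914714-196470=1718244
16. interest=⌊1718244·140/10000⌋=24055; principal=223275-24055=199220; balance=1718244-199220=1519024
17. interest=⌊1519024·140/10000⌋=21266; principal=223275-21266=202009; balance=1519024-202009=1317015
18. interest=⌊1317015·140/10000⌋=18438; principal=223275-18438=204837; balance=1317015-204837=1112178
19. interest=⌊1112178·140/10000⌋=15570; principal=223275-15570=207705; balance=1112178-207705=904473
20. interest=⌊904473·140/10000⌋=12662; principal=223275-12662=210613; balance=904473-210613=693860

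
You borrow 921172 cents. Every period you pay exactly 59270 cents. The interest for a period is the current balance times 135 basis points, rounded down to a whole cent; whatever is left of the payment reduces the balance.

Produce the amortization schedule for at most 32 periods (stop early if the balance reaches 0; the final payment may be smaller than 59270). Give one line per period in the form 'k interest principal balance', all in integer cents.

1 12435 46835 874337
2 11803 47467 826870
3 11162 48108 778762
4 10513 48757 730005
5 9855 49415 680590
6 9187 50083 630507
7 8511 50759 579748
8 7826 51444 528304
9 7132 52138 476166
10 6428 52842 423324
11 5714 53556 369768
12 4991 54279 315489
13 4259 55011 260478
14 3516 55754 204724
15 2763 56507 148217
16 2000 57270 90947
17 1227 58043 32904
18 444 32904 0

1. interest=⌊921172·135/10000⌋=12435; principal=59270-12435=46835; balance=921172-46835=874337
2. interest=⌊874337·135/10000⌋=11803; principal=59270-11803=47467; balance=874337-47467=826870
3. interest=⌊826870·135/10000⌋=11162; principal=59270-11162=48108; balance=826870-48108=778762
4. interest=⌊778762·135/10000⌋=10513; principal=59270-10513=48757; balance=778762-48757=730005
5. interest=⌊730005·135/10000⌋=9855; principal=59270-9855=49415; balance=730005-49415=680590
6. interest=⌊680590·135/10000⌋=9187; principal=59270-9187=50083; balance=680590-50083=630507
7. interest=⌊630507·135/10000⌋=8511; principal=59270-8511=50759; balance=630507-50759=579748
8. interest=⌊579748·135/10000⌋=7826; principal=59270-7826=51444; balance=579748-51444=528304
9. interest=⌊528304·135/10000⌋=7132; principal=59270-7132=52138; balance=528304-52138=476166
10. interest=⌊476166·135/10000⌋=6428; principal=59270-6428=52842; balance=476166-52842=423324
11. interest=⌊423324·135/10000⌋=5714; principal=59270-5714=53556; balance=423324-53556=369768
12. interest=⌊369768·135/10000⌋=4991; principal=59270-4991=54279; balance=369768-54279=315489
13. interest=⌊315489·135/10000⌋=4259; principal=59270-4259=55011; balance=315489-55011=260478
14. interest=⌊260478·135/10000⌋=3516; principal=59270-3516=55754; balance=260478-55754=204724
15. interest=⌊204724·135/10000⌋=2763; principal=59270-2763=56507; balance=204724-56507=148217
16. interest=⌊148217·135/10000⌋=2000; principal=59270-2000=57270; balance=148217-57270=90947
17. interest=⌊90947·135/10000⌋=1227; principal=59270-1227=58043; balance=90947-58043=32904
18. interest=⌊32904·135/10000⌋=444; principal=min(59270-444,32904)=32904; balance=32904-32904=0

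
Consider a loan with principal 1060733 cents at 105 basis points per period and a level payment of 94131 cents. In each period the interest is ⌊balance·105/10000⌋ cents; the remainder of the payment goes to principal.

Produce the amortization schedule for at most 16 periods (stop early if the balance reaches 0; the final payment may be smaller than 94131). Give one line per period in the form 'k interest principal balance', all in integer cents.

1 11137 82994 977739
2 10266 83865 893874
3 9385 84746 809128
4 8495 85636 723492
5 7596 86535 636957
6 6688 87443 549514
7 5769 88362 461152
8 4842 89289 371863
9 3904 90227 281636
10 2957 91174 190462
11 1999 92132 98330
12 1032 93099 5231
13 54 5231 0

1. interest=⌊1060733·105/10000⌋=11137; principal=94131-11137=82994; balance=1060733-82994=977739
2. interest=⌊977739·105/10000⌋=10266; principal=94131-10266=83865; balance=977739-83865=893874
3. interest=⌊893874·105/10000⌋=9385; principal=94131-9385=84746; balance=893874-84746=809128
4. interest=⌊809128·105/10000⌋=8495; principal=94131-8495=85636; balance=809128-85636=723492
5. interest=⌊723492·105/10000⌋=7596; principal=94131-7596=86535; balance=723492-86535=636957
6. interest=⌊636957·105/10000⌋=6688; principal=94131-6688=87443; balance=636957-87443=549514
7. interest=⌊549514·105/10000⌋=5769; principal=94131-5769=88362; balance=549514-88362=461152
8. interest=⌊461152·105/10000⌋=4842; principal=94131-4842=89289; balance=461152-89289=371863
9. interest=⌊371863·105/10000⌋=3904; principal=94131-3904=90227; balance=371863-90227=281636
10. interest=⌊281636·105/10000⌋=2957; principal=94131-2957=91174; balance=281636-91174=190462
11. interest=⌊190462·105/10000⌋=1999; principal=94131-1999=92132; balance=190462-92132=98330
12. interest=⌊98330·105/10000⌋=1032; principal=94131-1032=93099; balance=98330-93099=5231
13. interest=⌊5231·105/10000⌋=54; principal=min(94131-54,5231)=5231; balance=5231-5231=0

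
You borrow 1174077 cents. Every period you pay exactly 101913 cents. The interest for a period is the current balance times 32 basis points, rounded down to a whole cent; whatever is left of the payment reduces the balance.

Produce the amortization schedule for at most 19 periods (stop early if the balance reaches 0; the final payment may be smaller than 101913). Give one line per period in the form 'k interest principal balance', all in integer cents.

1. interest=⌊1174077·32/10000⌋=3757; principal=101913-3757=98156; balance=1174077-98156=1075921
2. interest=⌊1075921·32/10000⌋=3442; principal=101913-3442=98471; balance=1075921-98471=977450
3. interest=⌊977450·32/10000⌋=3127; principal=101913-3127=98786; balance=977450-98786=878664
4. interest=⌊878664·32/10000⌋=2811; principal=101913-2811=99102; balance=878664-99102=779562
5. interest=⌊779562·32/10000⌋=2494; principal=101913-2494=99419; balance=779562-99419=680143
6. interest=⌊680143·32/10000⌋=2176; principal=101913-2176=99737; balance=680143-99737=580406
7. interest=⌊580406·32/10000⌋=1857; principal=101913-1857=100056; balance=580406-100056=480350
8. interest=⌊480350·32/10000⌋=1537; principal=101913-1537=100376; balance=480350-100376=379974
9. interest=⌊379974·32/10000⌋=1215; principal=101913-1215=100698; balance=379974-100698=279276
10. interest=⌊279276·32/10000⌋=893; principal=101913-893=101020; balance=279276-101020=178256
11. interest=⌊178256·32/10000⌋=570; principal=101913-570=101343; balance=178256-101343=76913
12. interest=⌊76913·32/10000⌋=246; principal=min(101913-246,76913)=76913; balance=76913-76913=0

1 3757 98156 1075921
2 3442 98471 977450
3 3127 98786 878664
4 2811 99102 779562
5 2494 99419 680143
6 2176 99737 580406
7 1857 100056 480350
8 1537 100376 379974
9 1215 100698 279276
10 893 101020 178256
11 570 101343 76913
12 246 76913 0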